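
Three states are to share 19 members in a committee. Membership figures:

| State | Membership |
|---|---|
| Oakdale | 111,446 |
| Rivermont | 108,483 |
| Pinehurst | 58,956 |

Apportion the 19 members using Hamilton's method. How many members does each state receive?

The standard divisor is 278885/19 ≈ 14678.158.
Standard quotas: Oakdale 7.5926, Rivermont 7.3908, Pinehurst 4.0166.
Lower quotas: Oakdale 7, Rivermont 7, Pinehurst 4 (sum 18, leaving 1 seat).
Remainders in descending order: Oakdale 0.5926, Rivermont 0.3908, Pinehurst 0.0166.
The surplus seat goes to Oakdale.

Oakdale 8, Rivermont 7, Pinehurst 4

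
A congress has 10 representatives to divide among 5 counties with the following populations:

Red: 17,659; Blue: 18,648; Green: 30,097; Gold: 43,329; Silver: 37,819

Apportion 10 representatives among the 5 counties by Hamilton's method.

Standard divisor: 147552 ÷ 10 ≈ 14755.2.
Standard quotas: Red 1.1968, Blue 1.2638, Green 2.0398, Gold 2.9365, Silver 2.5631.
Lower quotas: Red 1, Blue 1, Green 2, Gold 2, Silver 2 (sum 8, leaving 2 seats).
Remainders in descending order: Gold 0.9365, Silver 0.5631, Blue 0.2638, Red 0.1968, Green 0.0398.
The surplus seats go to Gold, Silver.

Red=1, Blue=1, Green=2, Gold=3, Silver=3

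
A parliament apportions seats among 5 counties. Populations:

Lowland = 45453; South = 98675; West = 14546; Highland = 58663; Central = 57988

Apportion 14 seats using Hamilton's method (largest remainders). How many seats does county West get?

1

Total 275325; standard divisor 275325/14 ≈ 19666.071.
Standard quotas: Lowland 2.3112, South 5.0175, West 0.7396, Highland 2.9830, Central 2.9486.
Lower quotas: Lowland 2, South 5, West 0, Highland 2, Central 2 (sum 11, leaving 3 seats).
Remainders in descending order: Highland 0.9830, Central 0.9486, West 0.7396, Lowland 0.3112, South 0.0175.
The surplus seats go to Highland, Central, West.
West receives 1.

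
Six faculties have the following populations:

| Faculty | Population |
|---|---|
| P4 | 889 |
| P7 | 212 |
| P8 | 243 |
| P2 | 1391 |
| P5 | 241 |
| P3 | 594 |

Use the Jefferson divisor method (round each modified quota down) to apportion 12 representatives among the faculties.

P4: 3; P7: 0; P8: 1; P2: 5; P5: 1; P3: 2

Standard divisor 3570/12 ≈ 297.5; standard quotas: P4 2.988, P7 0.713, P8 0.817, P2 4.676, P5 0.810, P3 1.997.
Rounding down gives 2, 0, 0, 4, 0, 1 = 7 seats, so the divisor must be adjusted.
With modified divisor 236: modified quotas P4 3.767, P7 0.898, P8 1.030, P2 5.894, P5 1.021, P3 2.517.
Rounding down: P4 3, P7 0, P8 1, P2 5, P5 1, P3 2 (total 12).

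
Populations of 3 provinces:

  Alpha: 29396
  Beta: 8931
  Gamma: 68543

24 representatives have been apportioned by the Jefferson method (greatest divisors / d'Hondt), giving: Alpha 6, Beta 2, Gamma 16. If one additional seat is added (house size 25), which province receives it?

Priority for the next seat is population ÷ (current seats + 1).
Priorities: Alpha 4199.429, Beta 2977.000, Gamma 4031.941.
Highest priority: Alpha.

Alpha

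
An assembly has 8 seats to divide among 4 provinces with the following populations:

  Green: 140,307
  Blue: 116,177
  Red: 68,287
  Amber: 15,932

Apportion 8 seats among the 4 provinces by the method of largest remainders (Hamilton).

The standard divisor is 340703/8 ≈ 42587.875.
Standard quotas: Green 3.2945, Blue 2.7279, Red 1.6034, Amber 0.3741.
Lower quotas: Green 3, Blue 2, Red 1, Amber 0 (sum 6, leaving 2 seats).
Remainders in descending order: Blue 0.7279, Red 0.6034, Amber 0.3741, Green 0.2945.
Largest remainders: Blue, Red receive the extra seats.

Green 3; Blue 3; Red 2; Amber 0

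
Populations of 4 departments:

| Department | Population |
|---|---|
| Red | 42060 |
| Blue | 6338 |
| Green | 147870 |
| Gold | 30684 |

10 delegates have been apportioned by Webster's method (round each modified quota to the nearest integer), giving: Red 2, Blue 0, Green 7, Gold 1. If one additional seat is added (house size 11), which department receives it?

Gold

Priority for the next seat is population ÷ (current seats + 0.5).
Priorities: Red 16824.000, Blue 12676.000, Green 19716.000, Gold 20456.000.
Highest priority: Gold.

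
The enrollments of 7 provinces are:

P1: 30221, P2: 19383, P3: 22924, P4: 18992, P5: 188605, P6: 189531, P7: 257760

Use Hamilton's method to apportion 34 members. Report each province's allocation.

Total 727416; standard divisor 727416/34 ≈ 21394.588.
Standard quotas: P1 1.4126, P2 0.9060, P3 1.0715, P4 0.8877, P5 8.8155, P6 8.8588, P7 12.0479.
Lower quotas: P1 1, P2 0, P3 1, P4 0, P5 8, P6 8, P7 12 (sum 30, leaving 4 seats).
Remainders in descending order: P2 0.9060, P4 0.8877, P6 0.8588, P5 0.8155, P1 0.4126, P3 0.0715, P7 0.0479.
The surplus seats go to P2, P4, P6, P5.

P1: 1, P2: 1, P3: 1, P4: 1, P5: 9, P6: 9, P7: 12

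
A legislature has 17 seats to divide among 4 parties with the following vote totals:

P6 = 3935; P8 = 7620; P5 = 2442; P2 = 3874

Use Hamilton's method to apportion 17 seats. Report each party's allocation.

Standard divisor: 17871 ÷ 17 ≈ 1051.235.
Standard quotas: P6 3.7432, P8 7.2486, P5 2.3230, P2 3.6852.
Lower quotas: P6 3, P8 7, P5 2, P2 3 (sum 15, leaving 2 seats).
Remainders in descending order: P6 0.7432, P2 0.6852, P5 0.3230, P8 0.2486.
Largest remainders: P6, P2 receive the extra seats.

P6: 4; P8: 7; P5: 2; P2: 4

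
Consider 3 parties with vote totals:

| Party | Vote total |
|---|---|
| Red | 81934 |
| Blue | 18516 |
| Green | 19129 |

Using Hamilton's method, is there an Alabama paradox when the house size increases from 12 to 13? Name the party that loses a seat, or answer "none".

none

At 12 seats: Red 8, Blue 2, Green 2.
At 13 seats: Red 9, Blue 2, Green 2.
No party's allocation decreased.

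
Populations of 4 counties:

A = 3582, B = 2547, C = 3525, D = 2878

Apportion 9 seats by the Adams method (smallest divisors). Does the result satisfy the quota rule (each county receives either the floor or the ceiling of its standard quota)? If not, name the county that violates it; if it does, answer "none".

none

Standard quotas: A 2.572, B 1.829, C 2.532, D 2.067.
Adams allocation: A 3, B 2, C 2, D 2.
Every allocation lies between the lower and upper quota.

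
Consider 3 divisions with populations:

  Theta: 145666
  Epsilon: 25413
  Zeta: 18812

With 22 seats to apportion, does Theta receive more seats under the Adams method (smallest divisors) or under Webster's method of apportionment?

Adams: Theta 16, Epsilon 3, Zeta 3.
Webster: Theta 17, Epsilon 3, Zeta 2.
Theta gets 16 under Adams and 17 under Webster.

Webster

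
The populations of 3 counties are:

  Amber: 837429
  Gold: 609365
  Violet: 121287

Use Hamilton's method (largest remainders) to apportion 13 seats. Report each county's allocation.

The standard divisor is 1568081/13 ≈ 120621.615.
Standard quotas: Amber 6.9426, Gold 5.0519, Violet 1.0055.
Lower quotas: Amber 6, Gold 5, Violet 1 (sum 12, leaving 1 seat).
Remainders in descending order: Amber 0.9426, Gold 0.0519, Violet 0.0055.
Largest remainder: Amber receives the extra seat.

Amber 7; Gold 5; Violet 1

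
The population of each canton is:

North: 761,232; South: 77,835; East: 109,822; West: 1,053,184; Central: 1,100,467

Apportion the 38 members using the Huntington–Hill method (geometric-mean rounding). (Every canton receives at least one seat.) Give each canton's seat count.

With divisor 80906: modified quotas North 9.409, South 0.962, East 1.357, West 13.017, Central 13.602.
Geometric-mean thresholds: North √(9·10)=9.487, South (min 1), East √(1·2)=1.414, West √(13·14)=13.491, Central √(13·14)=13.491.
Each quota rounded against its threshold gives North 9, South 1, East 1, West 13, Central 14 (total 38).

North 9; South 1; East 1; West 13; Central 14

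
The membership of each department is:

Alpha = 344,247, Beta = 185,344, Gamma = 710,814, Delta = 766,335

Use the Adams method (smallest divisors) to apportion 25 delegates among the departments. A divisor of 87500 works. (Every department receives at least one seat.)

Alpha: 4, Beta: 3, Gamma: 9, Delta: 9

With modified divisor 87500: modified quotas Alpha 3.934, Beta 2.118, Gamma 8.124, Delta 8.758.
Rounding up: Alpha 4, Beta 3, Gamma 9, Delta 9 (total 25).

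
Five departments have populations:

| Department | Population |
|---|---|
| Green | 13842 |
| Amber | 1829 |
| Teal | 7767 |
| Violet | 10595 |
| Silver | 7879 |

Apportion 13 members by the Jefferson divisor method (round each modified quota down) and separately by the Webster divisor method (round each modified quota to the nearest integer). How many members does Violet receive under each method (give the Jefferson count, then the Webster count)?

Jefferson: Green 5, Amber 0, Teal 2, Violet 4, Silver 2.
Webster: Green 4, Amber 1, Teal 2, Violet 3, Silver 3.
Violet gets 4 under Jefferson and 3 under Webster.

4 and 3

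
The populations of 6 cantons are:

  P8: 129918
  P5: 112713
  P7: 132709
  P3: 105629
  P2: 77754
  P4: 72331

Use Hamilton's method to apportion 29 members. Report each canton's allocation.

P8 6, P5 5, P7 6, P3 5, P2 4, P4 3

The standard divisor is 631054/29 ≈ 21760.483.
Standard quotas: P8 5.9704, P5 5.1797, P7 6.0986, P3 4.8542, P2 3.5732, P4 3.3240.
Lower quotas: P8 5, P5 5, P7 6, P3 4, P2 3, P4 3 (sum 26, leaving 3 seats).
Remainders in descending order: P8 0.9704, P3 0.8542, P2 0.5732, P4 0.3240, P5 0.1797, P7 0.0986.
Largest remainders: P8, P3, P2 receive the extra seats.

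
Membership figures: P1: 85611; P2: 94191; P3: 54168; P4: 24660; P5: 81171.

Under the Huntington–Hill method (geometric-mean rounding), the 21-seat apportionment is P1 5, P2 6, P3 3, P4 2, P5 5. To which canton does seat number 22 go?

P3

Priority for the next seat is population ÷ (√(s·(s+1))).
Priorities: P1 15630.359, P2 14533.987, P3 15636.955, P4 10067.403, P5 14819.729.
Highest priority: P3.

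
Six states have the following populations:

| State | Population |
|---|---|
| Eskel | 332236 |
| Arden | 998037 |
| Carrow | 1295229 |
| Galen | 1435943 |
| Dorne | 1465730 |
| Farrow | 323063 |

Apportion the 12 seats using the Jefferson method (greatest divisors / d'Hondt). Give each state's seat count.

Standard divisor 5850238/12 ≈ 487519.833; standard quotas: Eskel 0.681, Arden 2.047, Carrow 2.657, Galen 2.945, Dorne 3.007, Farrow 0.663.
Rounding down gives 0, 2, 2, 2, 3, 0 = 9 seats, so the divisor must be adjusted.
With modified divisor 362700: modified quotas Eskel 0.916, Arden 2.752, Carrow 3.571, Galen 3.959, Dorne 4.041, Farrow 0.891.
Rounding down: Eskel 0, Arden 2, Carrow 3, Galen 3, Dorne 4, Farrow 0 (total 12).

Eskel 0, Arden 2, Carrow 3, Galen 3, Dorne 4, Farrow 0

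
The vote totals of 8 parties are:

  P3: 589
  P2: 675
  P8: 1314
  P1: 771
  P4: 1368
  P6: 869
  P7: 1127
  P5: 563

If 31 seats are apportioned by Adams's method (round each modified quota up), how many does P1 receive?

3

Standard divisor 7276/31 ≈ 234.71; standard quotas: P3 2.509, P2 2.876, P8 5.598, P1 3.285, P4 5.828, P6 3.702, P7 4.802, P5 2.399.
Rounding up gives 3, 3, 6, 4, 6, 4, 5, 3 = 34 seats, so the divisor must be adjusted.
With modified divisor 278: modified quotas P3 2.119, P2 2.428, P8 4.727, P1 2.773, P4 4.921, P6 3.126, P7 4.054, P5 2.025.
Rounding up: P3 3, P2 3, P8 5, P1 3, P4 5, P6 4, P7 5, P5 3 (total 31).
P1 receives 3.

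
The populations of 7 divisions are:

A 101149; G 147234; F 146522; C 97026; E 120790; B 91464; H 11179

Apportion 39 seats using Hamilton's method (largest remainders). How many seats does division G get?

Standard divisor: 715364 ÷ 39 ≈ 18342.667.
Standard quotas: A 5.5144, G 8.0269, F 7.9880, C 5.2896, E 6.5852, B 4.9864, H 0.6095.
Lower quotas: A 5, G 8, F 7, C 5, E 6, B 4, H 0 (sum 35, leaving 4 seats).
Remainders in descending order: F 0.9880, B 0.9864, H 0.6095, E 0.5852, A 0.5144, C 0.2896, G 0.0269.
Largest remainders: F, B, H, E receive the extra seats.
G receives 8.

8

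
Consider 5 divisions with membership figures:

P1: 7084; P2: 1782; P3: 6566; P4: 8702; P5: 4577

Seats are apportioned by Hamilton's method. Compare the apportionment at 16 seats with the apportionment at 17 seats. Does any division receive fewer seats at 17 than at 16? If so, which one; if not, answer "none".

At 16 seats: P1 4, P2 1, P3 4, P4 5, P5 2.
At 17 seats: P1 4, P2 1, P3 4, P4 5, P5 3.
No division's allocation decreased.

none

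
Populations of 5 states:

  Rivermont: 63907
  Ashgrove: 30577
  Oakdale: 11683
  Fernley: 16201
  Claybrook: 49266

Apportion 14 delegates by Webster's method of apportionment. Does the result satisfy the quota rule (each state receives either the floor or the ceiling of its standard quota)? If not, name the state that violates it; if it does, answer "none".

none

Standard quotas: Rivermont 5.213, Ashgrove 2.494, Oakdale 0.953, Fernley 1.321, Claybrook 4.019.
Webster allocation: Rivermont 5, Ashgrove 3, Oakdale 1, Fernley 1, Claybrook 4.
Every allocation lies between the lower and upper quota.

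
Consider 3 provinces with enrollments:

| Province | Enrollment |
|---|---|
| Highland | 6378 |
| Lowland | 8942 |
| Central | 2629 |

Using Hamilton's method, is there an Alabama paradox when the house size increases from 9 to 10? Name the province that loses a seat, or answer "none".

none

At 9 seats: Highland 3, Lowland 5, Central 1.
At 10 seats: Highland 4, Lowland 5, Central 1.
No province's allocation decreased.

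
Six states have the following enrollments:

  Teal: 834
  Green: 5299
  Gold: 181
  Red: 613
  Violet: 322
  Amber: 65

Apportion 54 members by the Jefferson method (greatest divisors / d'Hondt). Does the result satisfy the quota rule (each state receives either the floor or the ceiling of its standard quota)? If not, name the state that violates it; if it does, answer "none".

Green

Standard quotas: Teal 6.158, Green 39.123, Gold 1.336, Red 4.526, Violet 2.377, Amber 0.480.
Jefferson allocation: Teal 6, Green 41, Gold 1, Red 4, Violet 2, Amber 0.
Green has quota 39.123 (lower 39, upper 40) but receives 41 — outside the quota interval.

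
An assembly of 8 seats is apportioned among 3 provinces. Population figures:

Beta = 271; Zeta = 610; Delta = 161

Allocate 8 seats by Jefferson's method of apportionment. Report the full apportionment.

Beta 2, Zeta 5, Delta 1

Standard divisor 1042/8 ≈ 130.25; standard quotas: Beta 2.081, Zeta 4.683, Delta 1.236.
Rounding down gives 2, 4, 1 = 7 seats, so the divisor must be adjusted.
With modified divisor 110: modified quotas Beta 2.464, Zeta 5.545, Delta 1.464.
Rounding down: Beta 2, Zeta 5, Delta 1 (total 8).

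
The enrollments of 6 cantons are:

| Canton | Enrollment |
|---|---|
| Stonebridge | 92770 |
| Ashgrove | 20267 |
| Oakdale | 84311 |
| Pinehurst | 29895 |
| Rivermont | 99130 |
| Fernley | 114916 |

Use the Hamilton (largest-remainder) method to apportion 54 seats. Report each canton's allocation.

Stonebridge 11, Ashgrove 3, Oakdale 10, Pinehurst 4, Rivermont 12, Fernley 14

Standard divisor: 441289 ÷ 54 ≈ 8172.019.
Standard quotas: Stonebridge 11.3522, Ashgrove 2.4800, Oakdale 10.3170, Pinehurst 3.6582, Rivermont 12.1304, Fernley 14.0621.
Lower quotas: Stonebridge 11, Ashgrove 2, Oakdale 10, Pinehurst 3, Rivermont 12, Fernley 14 (sum 52, leaving 2 seats).
Remainders in descending order: Pinehurst 0.6582, Ashgrove 0.4800, Stonebridge 0.3522, Oakdale 0.3170, Rivermont 0.1304, Fernley 0.0621.
The surplus seats go to Pinehurst, Ashgrove.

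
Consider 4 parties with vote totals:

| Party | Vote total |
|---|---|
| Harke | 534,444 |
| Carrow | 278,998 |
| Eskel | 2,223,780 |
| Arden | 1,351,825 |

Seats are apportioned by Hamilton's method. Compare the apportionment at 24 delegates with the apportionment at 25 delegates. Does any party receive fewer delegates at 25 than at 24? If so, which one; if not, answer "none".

Carrow

At 24 seats: Harke 3, Carrow 2, Eskel 12, Arden 7.
At 25 seats: Harke 3, Carrow 1, Eskel 13, Arden 8.
Carrow drops from 2 to 1.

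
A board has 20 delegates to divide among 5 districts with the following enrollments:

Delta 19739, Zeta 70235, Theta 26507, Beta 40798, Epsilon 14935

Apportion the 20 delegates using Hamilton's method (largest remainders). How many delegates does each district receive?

Delta 2, Zeta 8, Theta 3, Beta 5, Epsilon 2

Total 172214; standard divisor 172214/20 ≈ 8610.7.
Standard quotas: Delta 2.2924, Zeta 8.1567, Theta 3.0784, Beta 4.7381, Epsilon 1.7345.
Lower quotas: Delta 2, Zeta 8, Theta 3, Beta 4, Epsilon 1 (sum 18, leaving 2 seats).
Remainders in descending order: Beta 0.7381, Epsilon 0.7345, Delta 0.2924, Zeta 0.1567, Theta 0.0784.
The surplus seats go to Beta, Epsilon.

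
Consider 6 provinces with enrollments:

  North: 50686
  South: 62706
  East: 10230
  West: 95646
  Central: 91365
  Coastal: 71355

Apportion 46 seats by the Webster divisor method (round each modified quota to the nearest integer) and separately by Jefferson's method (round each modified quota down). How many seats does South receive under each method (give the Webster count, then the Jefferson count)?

Webster: North 6, South 8, East 1, West 11, Central 11, Coastal 9.
Jefferson: North 6, South 7, East 1, West 12, Central 11, Coastal 9.
South gets 8 under Webster and 7 under Jefferson.

8 and 7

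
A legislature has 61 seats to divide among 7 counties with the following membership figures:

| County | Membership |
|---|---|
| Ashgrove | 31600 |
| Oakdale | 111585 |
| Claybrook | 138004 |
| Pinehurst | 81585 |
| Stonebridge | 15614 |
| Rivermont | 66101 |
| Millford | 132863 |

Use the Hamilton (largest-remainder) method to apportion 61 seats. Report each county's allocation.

Total 577352; standard divisor 577352/61 ≈ 9464.787.
Standard quotas: Ashgrove 3.3387, Oakdale 11.7895, Claybrook 14.5808, Pinehurst 8.6198, Stonebridge 1.6497, Rivermont 6.9839, Millford 14.0376.
Lower quotas: Ashgrove 3, Oakdale 11, Claybrook 14, Pinehurst 8, Stonebridge 1, Rivermont 6, Millford 14 (sum 57, leaving 4 seats).
Remainders in descending order: Rivermont 0.9839, Oakdale 0.7895, Stonebridge 0.6497, Pinehurst 0.6198, Claybrook 0.5808, Ashgrove 0.3387, Millford 0.0376.
Largest remainders: Rivermont, Oakdale, Stonebridge, Pinehurst receive the extra seats.

Ashgrove 3, Oakdale 12, Claybrook 14, Pinehurst 9, Stonebridge 2, Rivermont 7, Millford 14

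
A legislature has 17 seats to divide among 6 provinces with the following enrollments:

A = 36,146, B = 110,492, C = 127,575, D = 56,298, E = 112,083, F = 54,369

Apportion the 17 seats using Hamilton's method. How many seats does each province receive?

Standard divisor: 496963 ÷ 17 ≈ 29233.118.
Standard quotas: A 1.2365, B 3.7797, C 4.3641, D 1.9258, E 3.8341, F 1.8598.
Lower quotas: A 1, B 3, C 4, D 1, E 3, F 1 (sum 13, leaving 4 seats).
Remainders in descending order: D 0.9258, F 0.8598, E 0.8341, B 0.7797, C 0.3641, A 0.2365.
Largest remainders: D, F, E, B receive the extra seats.

A 1, B 4, C 4, D 2, E 4, F 2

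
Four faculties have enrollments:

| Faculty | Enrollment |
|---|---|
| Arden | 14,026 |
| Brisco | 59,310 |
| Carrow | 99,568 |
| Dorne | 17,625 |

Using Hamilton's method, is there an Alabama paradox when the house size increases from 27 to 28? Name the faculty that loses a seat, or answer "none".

Dorne

At 27 seats: Arden 2, Brisco 8, Carrow 14, Dorne 3.
At 28 seats: Arden 2, Brisco 9, Carrow 15, Dorne 2.
Dorne drops from 3 to 2.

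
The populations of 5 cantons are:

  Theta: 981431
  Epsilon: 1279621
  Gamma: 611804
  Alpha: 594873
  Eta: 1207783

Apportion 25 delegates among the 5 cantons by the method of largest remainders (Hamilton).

Theta 5, Epsilon 7, Gamma 3, Alpha 3, Eta 7

Total 4675512; standard divisor 4675512/25 ≈ 187020.48.
Standard quotas: Theta 5.2477, Epsilon 6.8421, Gamma 3.2713, Alpha 3.1808, Eta 6.4580.
Lower quotas: Theta 5, Epsilon 6, Gamma 3, Alpha 3, Eta 6 (sum 23, leaving 2 seats).
Remainders in descending order: Epsilon 0.8421, Eta 0.4580, Gamma 0.2713, Theta 0.2477, Alpha 0.1808.
The surplus seats go to Epsilon, Eta.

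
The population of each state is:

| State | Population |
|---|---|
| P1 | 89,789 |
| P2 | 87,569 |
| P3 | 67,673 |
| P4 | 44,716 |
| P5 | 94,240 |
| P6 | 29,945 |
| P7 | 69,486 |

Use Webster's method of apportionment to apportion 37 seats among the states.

P1 7; P2 7; P3 5; P4 4; P5 7; P6 2; P7 5

Standard divisor 483418/37 ≈ 13065.351; standard quotas: P1 6.872, P2 6.702, P3 5.180, P4 3.422, P5 7.213, P6 2.292, P7 5.318.
Rounding to the nearest integer gives 7, 7, 5, 3, 7, 2, 5 = 36 seats, so the divisor must be adjusted.
With modified divisor 12700: modified quotas P1 7.070, P2 6.895, P3 5.329, P4 3.521, P5 7.420, P6 2.358, P7 5.471.
Rounding to the nearest integer: P1 7, P2 7, P3 5, P4 4, P5 7, P6 2, P7 5 (total 37).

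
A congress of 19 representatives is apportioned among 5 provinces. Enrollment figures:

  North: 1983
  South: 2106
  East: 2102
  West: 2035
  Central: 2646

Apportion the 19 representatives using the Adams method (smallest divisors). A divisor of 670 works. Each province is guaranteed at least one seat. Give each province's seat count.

North: 3, South: 4, East: 4, West: 4, Central: 4

With modified divisor 670: modified quotas North 2.960, South 3.143, East 3.137, West 3.037, Central 3.949.
Rounding up: North 3, South 4, East 4, West 4, Central 4 (total 19).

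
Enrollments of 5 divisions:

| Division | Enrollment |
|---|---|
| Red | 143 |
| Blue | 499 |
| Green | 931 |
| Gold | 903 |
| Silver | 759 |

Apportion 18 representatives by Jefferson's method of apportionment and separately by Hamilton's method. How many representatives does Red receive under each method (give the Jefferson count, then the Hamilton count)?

Jefferson: Red 0, Blue 3, Green 6, Gold 5, Silver 4.
Hamilton: Red 1, Blue 3, Green 5, Gold 5, Silver 4.
Red gets 0 under Jefferson and 1 under Hamilton.

0 and 1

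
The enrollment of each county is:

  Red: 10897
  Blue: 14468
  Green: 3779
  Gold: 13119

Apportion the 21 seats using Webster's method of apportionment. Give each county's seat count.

Red 5, Blue 7, Green 2, Gold 7

Standard divisor 42263/21 ≈ 2012.524; standard quotas: Red 5.415, Blue 7.189, Green 1.878, Gold 6.519.
Rounding to the nearest integer gives Red 5, Blue 7, Green 2, Gold 7 — total 21, matching the house size, so no adjustment is needed.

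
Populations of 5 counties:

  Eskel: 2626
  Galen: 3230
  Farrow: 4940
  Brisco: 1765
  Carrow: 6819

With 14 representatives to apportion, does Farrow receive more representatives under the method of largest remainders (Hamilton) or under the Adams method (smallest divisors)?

Hamilton: Eskel 2, Galen 2, Farrow 4, Brisco 1, Carrow 5.
Adams: Eskel 2, Galen 2, Farrow 3, Brisco 2, Carrow 5.
Farrow gets 4 under Hamilton and 3 under Adams.

Hamilton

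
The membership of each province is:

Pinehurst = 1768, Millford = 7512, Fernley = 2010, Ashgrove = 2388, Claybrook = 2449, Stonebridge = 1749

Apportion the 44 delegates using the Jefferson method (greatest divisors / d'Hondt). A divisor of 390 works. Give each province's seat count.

With modified divisor 390: modified quotas Pinehurst 4.533, Millford 19.262, Fernley 5.154, Ashgrove 6.123, Claybrook 6.279, Stonebridge 4.485.
Rounding down: Pinehurst 4, Millford 19, Fernley 5, Ashgrove 6, Claybrook 6, Stonebridge 4 (total 44).

Pinehurst=4; Millford=19; Fernley=5; Ashgrove=6; Claybrook=6; Stonebridge=4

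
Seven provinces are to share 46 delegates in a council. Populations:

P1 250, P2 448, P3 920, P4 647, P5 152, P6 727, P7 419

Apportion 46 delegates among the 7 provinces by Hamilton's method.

Total 3563; standard divisor 3563/46 ≈ 77.457.
Standard quotas: P1 3.228, P2 5.784, P3 11.878, P4 8.353, P5 1.962, P6 9.386, P7 5.409.
Lower quotas: P1 3, P2 5, P3 11, P4 8, P5 1, P6 9, P7 5 (sum 42, leaving 4 seats).
Remainders in descending order: P5 0.962, P3 0.878, P2 0.784, P7 0.409, P6 0.386, P4 0.353, P1 0.228.
The surplus seats go to P5, P3, P2, P7.

P1=3; P2=6; P3=12; P4=8; P5=2; P6=9; P7=6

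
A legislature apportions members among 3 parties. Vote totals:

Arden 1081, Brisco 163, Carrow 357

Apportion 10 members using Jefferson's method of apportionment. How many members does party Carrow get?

2

Standard divisor 1601/10 ≈ 160.1; standard quotas: Arden 6.752, Brisco 1.018, Carrow 2.230.
Rounding down gives 6, 1, 2 = 9 seats, so the divisor must be adjusted.
With modified divisor 140: modified quotas Arden 7.721, Brisco 1.164, Carrow 2.550.
Rounding down: Arden 7, Brisco 1, Carrow 2 (total 10).
Carrow receives 2.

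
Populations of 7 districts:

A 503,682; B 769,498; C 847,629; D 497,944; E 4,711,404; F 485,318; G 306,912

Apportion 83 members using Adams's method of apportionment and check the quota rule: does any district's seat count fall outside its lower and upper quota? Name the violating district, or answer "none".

Standard quotas: A 5.147, B 7.863, C 8.662, D 5.088, E 48.144, F 4.959, G 3.136.
Adams allocation: A 5, B 8, C 9, D 5, E 47, F 5, G 4.
E has quota 48.144 (lower 48, upper 49) but receives 47 — outside the quota interval.

E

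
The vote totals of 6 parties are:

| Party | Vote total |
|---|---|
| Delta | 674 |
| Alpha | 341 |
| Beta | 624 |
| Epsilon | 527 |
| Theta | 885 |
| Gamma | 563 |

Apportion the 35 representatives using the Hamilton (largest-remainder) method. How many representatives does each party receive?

Total 3614; standard divisor 3614/35 ≈ 103.257.
Standard quotas: Delta 6.527, Alpha 3.302, Beta 6.043, Epsilon 5.104, Theta 8.571, Gamma 5.452.
Lower quotas: Delta 6, Alpha 3, Beta 6, Epsilon 5, Theta 8, Gamma 5 (sum 33, leaving 2 seats).
Remainders in descending order: Theta 0.571, Delta 0.527, Gamma 0.452, Alpha 0.302, Epsilon 0.104, Beta 0.043.
Largest remainders: Theta, Delta receive the extra seats.

Delta=7, Alpha=3, Beta=6, Epsilon=5, Theta=9, Gamma=5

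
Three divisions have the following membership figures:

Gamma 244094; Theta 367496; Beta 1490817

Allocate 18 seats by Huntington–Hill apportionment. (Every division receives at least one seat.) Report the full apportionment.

Gamma: 2; Theta: 3; Beta: 13

With divisor 114934: modified quotas Gamma 2.124, Theta 3.197, Beta 12.971.
Geometric-mean thresholds: Gamma √(2·3)=2.449, Theta √(3·4)=3.464, Beta √(12·13)=12.490.
Each quota rounded against its threshold gives Gamma 2, Theta 3, Beta 13 (total 18).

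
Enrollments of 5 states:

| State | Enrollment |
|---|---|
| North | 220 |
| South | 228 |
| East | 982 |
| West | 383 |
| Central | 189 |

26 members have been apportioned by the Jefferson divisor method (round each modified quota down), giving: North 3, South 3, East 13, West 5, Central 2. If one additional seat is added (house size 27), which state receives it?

Priority for the next seat is population ÷ (current seats + 1).
Priorities: North 55.000, South 57.000, East 70.143, West 63.833, Central 63.000.
Highest priority: East.

East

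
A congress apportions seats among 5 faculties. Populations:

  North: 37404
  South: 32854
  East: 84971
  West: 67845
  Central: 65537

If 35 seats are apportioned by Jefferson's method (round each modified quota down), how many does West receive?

Standard divisor 288611/35 ≈ 8246.029; standard quotas: North 4.536, South 3.984, East 10.304, West 8.228, Central 7.948.
Rounding down gives 4, 3, 10, 8, 7 = 32 seats, so the divisor must be adjusted.
With modified divisor 7600: modified quotas North 4.922, South 4.323, East 11.180, West 8.927, Central 8.623.
Rounding down: North 4, South 4, East 11, West 8, Central 8 (total 35).
West receives 8.

8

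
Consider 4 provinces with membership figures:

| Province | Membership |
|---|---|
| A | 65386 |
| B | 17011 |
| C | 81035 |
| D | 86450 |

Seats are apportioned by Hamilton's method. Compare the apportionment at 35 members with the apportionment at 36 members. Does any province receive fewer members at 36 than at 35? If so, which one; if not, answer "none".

At 35 seats: A 9, B 3, C 11, D 12.
At 36 seats: A 9, B 2, C 12, D 13.
B drops from 3 to 2.

B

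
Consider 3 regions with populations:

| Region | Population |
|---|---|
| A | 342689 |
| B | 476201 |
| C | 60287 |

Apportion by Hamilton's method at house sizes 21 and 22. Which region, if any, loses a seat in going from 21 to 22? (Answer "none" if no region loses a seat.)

At 21 seats: A 8, B 11, C 2.
At 22 seats: A 9, B 12, C 1.
C drops from 2 to 1.

C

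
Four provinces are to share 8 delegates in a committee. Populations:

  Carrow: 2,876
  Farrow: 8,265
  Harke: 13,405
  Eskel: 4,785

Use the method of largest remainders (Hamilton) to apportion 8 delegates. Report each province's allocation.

Carrow: 1; Farrow: 2; Harke: 4; Eskel: 1

Standard divisor: 29331 ÷ 8 ≈ 3666.375.
Standard quotas: Carrow 0.7844, Farrow 2.2543, Harke 3.6562, Eskel 1.3051.
Lower quotas: Carrow 0, Farrow 2, Harke 3, Eskel 1 (sum 6, leaving 2 seats).
Remainders in descending order: Carrow 0.7844, Harke 0.6562, Eskel 0.3051, Farrow 0.2543.
Largest remainders: Carrow, Harke receive the extra seats.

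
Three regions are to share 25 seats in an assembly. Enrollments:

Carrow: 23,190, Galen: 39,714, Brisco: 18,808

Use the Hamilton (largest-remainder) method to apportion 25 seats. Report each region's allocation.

Total 81712; standard divisor 81712/25 ≈ 3268.48.
Standard quotas: Carrow 7.0950, Galen 12.1506, Brisco 5.7544.
Lower quotas: Carrow 7, Galen 12, Brisco 5 (sum 24, leaving 1 seat).
Remainders in descending order: Brisco 0.7544, Galen 0.1506, Carrow 0.0950.
The surplus seat goes to Brisco.

Carrow: 7, Galen: 12, Brisco: 6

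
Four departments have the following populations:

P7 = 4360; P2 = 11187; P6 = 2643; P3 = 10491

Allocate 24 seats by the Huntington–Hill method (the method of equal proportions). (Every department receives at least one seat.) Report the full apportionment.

P7 4, P2 9, P6 2, P3 9

With divisor 1208: modified quotas P7 3.609, P2 9.261, P6 2.188, P3 8.685.
Geometric-mean thresholds: P7 √(3·4)=3.464, P2 √(9·10)=9.487, P6 √(2·3)=2.449, P3 √(8·9)=8.485.
Each quota rounded against its threshold gives P7 4, P2 9, P6 2, P3 9 (total 24).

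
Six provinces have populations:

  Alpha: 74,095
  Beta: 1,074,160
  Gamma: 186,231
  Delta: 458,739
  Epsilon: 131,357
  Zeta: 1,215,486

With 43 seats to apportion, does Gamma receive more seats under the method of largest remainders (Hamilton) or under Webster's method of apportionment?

Webster

Hamilton: Alpha 1, Beta 15, Gamma 2, Delta 6, Epsilon 2, Zeta 17.
Webster: Alpha 1, Beta 15, Gamma 3, Delta 6, Epsilon 2, Zeta 16.
Gamma gets 2 under Hamilton and 3 under Webster.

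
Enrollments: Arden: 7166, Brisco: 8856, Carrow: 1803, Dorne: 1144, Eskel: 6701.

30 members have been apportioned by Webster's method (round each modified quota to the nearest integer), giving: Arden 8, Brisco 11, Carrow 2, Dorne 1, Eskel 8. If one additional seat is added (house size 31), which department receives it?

Priority for the next seat is population ÷ (current seats + 0.5).
Priorities: Arden 843.059, Brisco 770.087, Carrow 721.200, Dorne 762.667, Eskel 788.353.
Highest priority: Arden.

Arden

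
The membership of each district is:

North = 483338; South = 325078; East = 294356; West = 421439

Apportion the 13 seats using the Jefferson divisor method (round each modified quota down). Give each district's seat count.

North: 4, South: 3, East: 2, West: 4

Standard divisor 1524211/13 ≈ 117247; standard quotas: North 4.122, South 2.773, East 2.511, West 3.594.
Rounding down gives 4, 2, 2, 3 = 11 seats, so the divisor must be adjusted.
With modified divisor 101700: modified quotas North 4.753, South 3.196, East 2.894, West 4.144.
Rounding down: North 4, South 3, East 2, West 4 (total 13).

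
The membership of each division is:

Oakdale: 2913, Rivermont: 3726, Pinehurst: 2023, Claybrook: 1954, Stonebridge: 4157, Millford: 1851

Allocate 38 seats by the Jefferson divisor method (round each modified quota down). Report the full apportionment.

Oakdale 7, Rivermont 9, Pinehurst 4, Claybrook 4, Stonebridge 10, Millford 4

Standard divisor 16624/38 ≈ 437.474; standard quotas: Oakdale 6.659, Rivermont 8.517, Pinehurst 4.624, Claybrook 4.467, Stonebridge 9.502, Millford 4.231.
Rounding down gives 6, 8, 4, 4, 9, 4 = 35 seats, so the divisor must be adjusted.
With modified divisor 410: modified quotas Oakdale 7.105, Rivermont 9.088, Pinehurst 4.934, Claybrook 4.766, Stonebridge 10.139, Millford 4.515.
Rounding down: Oakdale 7, Rivermont 9, Pinehurst 4, Claybrook 4, Stonebridge 10, Millford 4 (total 38).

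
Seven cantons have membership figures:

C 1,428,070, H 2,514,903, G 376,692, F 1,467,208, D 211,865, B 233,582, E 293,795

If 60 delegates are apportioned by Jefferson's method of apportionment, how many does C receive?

13

Standard divisor 6526115/60 ≈ 108768.583; standard quotas: C 13.129, H 23.122, G 3.463, F 13.489, D 1.948, B 2.148, E 2.701.
Rounding down gives 13, 23, 3, 13, 1, 2, 2 = 57 seats, so the divisor must be adjusted.
With modified divisor 103400: modified quotas C 13.811, H 24.322, G 3.643, F 14.190, D 2.049, B 2.259, E 2.841.
Rounding down: C 13, H 24, G 3, F 14, D 2, B 2, E 2 (total 60).
C receives 13.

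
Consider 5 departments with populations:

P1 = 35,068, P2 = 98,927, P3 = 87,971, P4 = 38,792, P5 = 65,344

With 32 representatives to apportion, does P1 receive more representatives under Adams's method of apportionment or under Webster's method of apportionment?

Adams

Adams: P1 4, P2 9, P3 9, P4 4, P5 6.
Webster: P1 3, P2 10, P3 9, P4 4, P5 6.
P1 gets 4 under Adams and 3 under Webster.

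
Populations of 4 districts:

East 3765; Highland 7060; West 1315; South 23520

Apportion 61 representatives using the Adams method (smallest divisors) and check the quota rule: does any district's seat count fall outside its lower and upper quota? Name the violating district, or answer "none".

South

Standard quotas: East 6.440, Highland 12.077, West 2.249, South 40.233.
Adams allocation: East 7, Highland 12, West 3, South 39.
South has quota 40.233 (lower 40, upper 41) but receives 39 — outside the quota interval.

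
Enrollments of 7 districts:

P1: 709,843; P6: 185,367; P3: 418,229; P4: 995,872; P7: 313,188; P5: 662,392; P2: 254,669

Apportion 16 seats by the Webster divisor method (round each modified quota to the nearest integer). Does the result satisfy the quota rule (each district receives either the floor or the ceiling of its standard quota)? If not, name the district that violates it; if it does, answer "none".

Standard quotas: P1 3.209, P6 0.838, P3 1.891, P4 4.502, P7 1.416, P5 2.994, P2 1.151.
Webster allocation: P1 3, P6 1, P3 2, P4 5, P7 1, P5 3, P2 1.
Every allocation lies between the lower and upper quota.

none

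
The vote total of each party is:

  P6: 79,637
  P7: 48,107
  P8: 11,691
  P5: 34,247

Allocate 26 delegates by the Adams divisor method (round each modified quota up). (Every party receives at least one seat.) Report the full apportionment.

P6 12, P7 7, P8 2, P5 5

Standard divisor 173682/26 ≈ 6680.077; standard quotas: P6 11.922, P7 7.202, P8 1.750, P5 5.127.
Rounding up gives 12, 8, 2, 6 = 28 seats, so the divisor must be adjusted.
With modified divisor 7100: modified quotas P6 11.216, P7 6.776, P8 1.647, P5 4.824.
Rounding up: P6 12, P7 7, P8 2, P5 5 (total 26).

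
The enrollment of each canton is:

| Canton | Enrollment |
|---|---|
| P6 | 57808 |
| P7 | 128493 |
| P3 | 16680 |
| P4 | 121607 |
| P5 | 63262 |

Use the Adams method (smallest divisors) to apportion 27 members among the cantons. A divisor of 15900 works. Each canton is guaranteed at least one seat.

With modified divisor 15900: modified quotas P6 3.636, P7 8.081, P3 1.049, P4 7.648, P5 3.979.
Rounding up: P6 4, P7 9, P3 2, P4 8, P5 4 (total 27).

P6=4, P7=9, P3=2, P4=8, P5=4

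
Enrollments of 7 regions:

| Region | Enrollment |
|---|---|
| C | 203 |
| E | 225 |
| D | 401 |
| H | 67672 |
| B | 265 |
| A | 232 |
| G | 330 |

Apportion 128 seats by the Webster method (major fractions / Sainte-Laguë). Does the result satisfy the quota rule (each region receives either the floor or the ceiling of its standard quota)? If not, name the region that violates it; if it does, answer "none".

H

Standard quotas: C 0.375, E 0.415, D 0.740, H 124.943, B 0.489, A 0.428, G 0.609.
Webster allocation: C 0, E 0, D 1, H 126, B 0, A 0, G 1.
H has quota 124.943 (lower 124, upper 125) but receives 126 — outside the quota interval.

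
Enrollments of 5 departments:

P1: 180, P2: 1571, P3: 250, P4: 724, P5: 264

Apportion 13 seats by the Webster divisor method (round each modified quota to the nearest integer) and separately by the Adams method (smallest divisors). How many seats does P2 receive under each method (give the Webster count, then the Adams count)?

Webster: P1 1, P2 7, P3 1, P4 3, P5 1.
Adams: P1 1, P2 6, P3 1, P4 3, P5 2.
P2 gets 7 under Webster and 6 under Adams.

7 and 6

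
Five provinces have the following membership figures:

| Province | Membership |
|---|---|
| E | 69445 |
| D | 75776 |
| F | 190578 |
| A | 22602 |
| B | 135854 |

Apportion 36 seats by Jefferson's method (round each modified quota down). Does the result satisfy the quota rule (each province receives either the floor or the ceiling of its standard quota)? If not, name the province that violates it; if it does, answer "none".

F

Standard quotas: E 5.058, D 5.519, F 13.881, A 1.646, B 9.895.
Jefferson allocation: E 5, D 5, F 15, A 1, B 10.
F has quota 13.881 (lower 13, upper 14) but receives 15 — outside the quota interval.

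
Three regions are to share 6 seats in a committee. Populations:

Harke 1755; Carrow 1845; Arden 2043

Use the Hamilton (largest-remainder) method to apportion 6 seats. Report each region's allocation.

Harke 2; Carrow 2; Arden 2

Standard divisor: 5643 ÷ 6 ≈ 940.5.
Standard quotas: Harke 1.866, Carrow 1.962, Arden 2.172.
Lower quotas: Harke 1, Carrow 1, Arden 2 (sum 4, leaving 2 seats).
Remainders in descending order: Carrow 0.962, Harke 0.866, Arden 0.172.
The surplus seats go to Carrow, Harke.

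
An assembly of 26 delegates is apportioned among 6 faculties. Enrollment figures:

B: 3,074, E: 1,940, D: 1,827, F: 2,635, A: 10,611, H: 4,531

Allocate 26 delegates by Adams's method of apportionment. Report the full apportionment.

B=3; E=2; D=2; F=3; A=11; H=5

Standard divisor 24618/26 ≈ 946.846; standard quotas: B 3.247, E 2.049, D 1.930, F 2.783, A 11.207, H 4.785.
Rounding up gives 4, 3, 2, 3, 12, 5 = 29 seats, so the divisor must be adjusted.
With modified divisor 1040: modified quotas B 2.956, E 1.865, D 1.757, F 2.534, A 10.203, H 4.357.
Rounding up: B 3, E 2, D 2, F 3, A 11, H 5 (total 26).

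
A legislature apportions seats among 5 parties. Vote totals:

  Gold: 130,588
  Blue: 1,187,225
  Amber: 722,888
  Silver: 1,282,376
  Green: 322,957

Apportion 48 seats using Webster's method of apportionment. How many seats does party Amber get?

9

Standard divisor 3646034/48 ≈ 75959.042; standard quotas: Gold 1.719, Blue 15.630, Amber 9.517, Silver 16.882, Green 4.252.
Rounding to the nearest integer gives 2, 16, 10, 17, 4 = 49 seats, so the divisor must be adjusted.
With modified divisor 76300: modified quotas Gold 1.712, Blue 15.560, Amber 9.474, Silver 16.807, Green 4.233.
Rounding to the nearest integer: Gold 2, Blue 16, Amber 9, Silver 17, Green 4 (total 48).
Amber receives 9.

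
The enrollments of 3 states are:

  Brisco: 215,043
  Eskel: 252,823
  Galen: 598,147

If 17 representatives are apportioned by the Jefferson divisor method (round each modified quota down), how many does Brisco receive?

3

Standard divisor 1066013/17 ≈ 62706.647; standard quotas: Brisco 3.429, Eskel 4.032, Galen 9.539.
Rounding down gives 3, 4, 9 = 16 seats, so the divisor must be adjusted.
With modified divisor 57100: modified quotas Brisco 3.766, Eskel 4.428, Galen 10.475.
Rounding down: Brisco 3, Eskel 4, Galen 10 (total 17).
Brisco receives 3.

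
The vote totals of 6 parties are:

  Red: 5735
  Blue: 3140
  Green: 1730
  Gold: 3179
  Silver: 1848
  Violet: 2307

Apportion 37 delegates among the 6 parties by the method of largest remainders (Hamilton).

Total 17939; standard divisor 17939/37 ≈ 484.838.
Standard quotas: Red 11.8287, Blue 6.4764, Green 3.5682, Gold 6.5568, Silver 3.8116, Violet 4.7583.
Lower quotas: Red 11, Blue 6, Green 3, Gold 6, Silver 3, Violet 4 (sum 33, leaving 4 seats).
Remainders in descending order: Red 0.8287, Silver 0.8116, Violet 0.7583, Green 0.5682, Gold 0.5568, Blue 0.4764.
The surplus seats go to Red, Silver, Violet, Green.

Red=12; Blue=6; Green=4; Gold=6; Silver=4; Violet=5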